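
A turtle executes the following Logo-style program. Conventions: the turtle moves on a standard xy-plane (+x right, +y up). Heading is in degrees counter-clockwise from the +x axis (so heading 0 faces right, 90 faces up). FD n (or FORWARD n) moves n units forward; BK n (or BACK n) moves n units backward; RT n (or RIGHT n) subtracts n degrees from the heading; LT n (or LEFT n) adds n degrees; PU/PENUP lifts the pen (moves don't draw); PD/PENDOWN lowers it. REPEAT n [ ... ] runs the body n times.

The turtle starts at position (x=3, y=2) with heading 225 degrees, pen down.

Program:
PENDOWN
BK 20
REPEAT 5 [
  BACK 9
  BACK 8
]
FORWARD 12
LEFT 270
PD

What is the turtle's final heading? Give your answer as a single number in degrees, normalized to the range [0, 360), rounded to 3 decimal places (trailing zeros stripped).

Executing turtle program step by step:
Start: pos=(3,2), heading=225, pen down
PD: pen down
BK 20: (3,2) -> (17.142,16.142) [heading=225, draw]
REPEAT 5 [
  -- iteration 1/5 --
  BK 9: (17.142,16.142) -> (23.506,22.506) [heading=225, draw]
  BK 8: (23.506,22.506) -> (29.163,28.163) [heading=225, draw]
  -- iteration 2/5 --
  BK 9: (29.163,28.163) -> (35.527,34.527) [heading=225, draw]
  BK 8: (35.527,34.527) -> (41.184,40.184) [heading=225, draw]
  -- iteration 3/5 --
  BK 9: (41.184,40.184) -> (47.548,46.548) [heading=225, draw]
  BK 8: (47.548,46.548) -> (53.205,52.205) [heading=225, draw]
  -- iteration 4/5 --
  BK 9: (53.205,52.205) -> (59.569,58.569) [heading=225, draw]
  BK 8: (59.569,58.569) -> (65.225,64.225) [heading=225, draw]
  -- iteration 5/5 --
  BK 9: (65.225,64.225) -> (71.589,70.589) [heading=225, draw]
  BK 8: (71.589,70.589) -> (77.246,76.246) [heading=225, draw]
]
FD 12: (77.246,76.246) -> (68.761,67.761) [heading=225, draw]
LT 270: heading 225 -> 135
PD: pen down
Final: pos=(68.761,67.761), heading=135, 12 segment(s) drawn

Answer: 135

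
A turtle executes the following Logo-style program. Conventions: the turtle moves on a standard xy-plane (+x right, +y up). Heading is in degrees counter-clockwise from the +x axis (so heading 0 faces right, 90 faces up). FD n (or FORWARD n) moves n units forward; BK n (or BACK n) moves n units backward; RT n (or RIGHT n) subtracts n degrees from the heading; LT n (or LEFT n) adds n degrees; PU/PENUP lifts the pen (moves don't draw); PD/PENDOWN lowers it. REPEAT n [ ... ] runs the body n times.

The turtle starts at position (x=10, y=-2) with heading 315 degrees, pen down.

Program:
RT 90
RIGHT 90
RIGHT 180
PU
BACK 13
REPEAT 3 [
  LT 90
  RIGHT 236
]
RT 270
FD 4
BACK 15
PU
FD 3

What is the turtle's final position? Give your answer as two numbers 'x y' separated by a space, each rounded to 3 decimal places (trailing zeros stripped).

Executing turtle program step by step:
Start: pos=(10,-2), heading=315, pen down
RT 90: heading 315 -> 225
RT 90: heading 225 -> 135
RT 180: heading 135 -> 315
PU: pen up
BK 13: (10,-2) -> (0.808,7.192) [heading=315, move]
REPEAT 3 [
  -- iteration 1/3 --
  LT 90: heading 315 -> 45
  RT 236: heading 45 -> 169
  -- iteration 2/3 --
  LT 90: heading 169 -> 259
  RT 236: heading 259 -> 23
  -- iteration 3/3 --
  LT 90: heading 23 -> 113
  RT 236: heading 113 -> 237
]
RT 270: heading 237 -> 327
FD 4: (0.808,7.192) -> (4.162,5.014) [heading=327, move]
BK 15: (4.162,5.014) -> (-8.418,13.183) [heading=327, move]
PU: pen up
FD 3: (-8.418,13.183) -> (-5.902,11.55) [heading=327, move]
Final: pos=(-5.902,11.55), heading=327, 0 segment(s) drawn

Answer: -5.902 11.55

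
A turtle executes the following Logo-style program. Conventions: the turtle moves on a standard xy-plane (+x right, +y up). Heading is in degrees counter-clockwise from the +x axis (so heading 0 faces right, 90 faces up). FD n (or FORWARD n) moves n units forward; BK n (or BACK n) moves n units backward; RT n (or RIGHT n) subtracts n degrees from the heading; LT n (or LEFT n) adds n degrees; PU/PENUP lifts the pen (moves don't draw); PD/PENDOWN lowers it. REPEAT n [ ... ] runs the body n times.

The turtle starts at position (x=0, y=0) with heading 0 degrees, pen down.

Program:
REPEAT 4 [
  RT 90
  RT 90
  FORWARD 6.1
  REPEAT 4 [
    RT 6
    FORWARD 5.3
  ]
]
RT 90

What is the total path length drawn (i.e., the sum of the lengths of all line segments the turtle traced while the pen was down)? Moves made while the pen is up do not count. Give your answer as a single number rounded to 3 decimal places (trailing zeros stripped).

Executing turtle program step by step:
Start: pos=(0,0), heading=0, pen down
REPEAT 4 [
  -- iteration 1/4 --
  RT 90: heading 0 -> 270
  RT 90: heading 270 -> 180
  FD 6.1: (0,0) -> (-6.1,0) [heading=180, draw]
  REPEAT 4 [
    -- iteration 1/4 --
    RT 6: heading 180 -> 174
    FD 5.3: (-6.1,0) -> (-11.371,0.554) [heading=174, draw]
    -- iteration 2/4 --
    RT 6: heading 174 -> 168
    FD 5.3: (-11.371,0.554) -> (-16.555,1.656) [heading=168, draw]
    -- iteration 3/4 --
    RT 6: heading 168 -> 162
    FD 5.3: (-16.555,1.656) -> (-21.596,3.294) [heading=162, draw]
    -- iteration 4/4 --
    RT 6: heading 162 -> 156
    FD 5.3: (-21.596,3.294) -> (-26.438,5.449) [heading=156, draw]
  ]
  -- iteration 2/4 --
  RT 90: heading 156 -> 66
  RT 90: heading 66 -> 336
  FD 6.1: (-26.438,5.449) -> (-20.865,2.968) [heading=336, draw]
  REPEAT 4 [
    -- iteration 1/4 --
    RT 6: heading 336 -> 330
    FD 5.3: (-20.865,2.968) -> (-16.275,0.318) [heading=330, draw]
    -- iteration 2/4 --
    RT 6: heading 330 -> 324
    FD 5.3: (-16.275,0.318) -> (-11.987,-2.797) [heading=324, draw]
    -- iteration 3/4 --
    RT 6: heading 324 -> 318
    FD 5.3: (-11.987,-2.797) -> (-8.049,-6.343) [heading=318, draw]
    -- iteration 4/4 --
    RT 6: heading 318 -> 312
    FD 5.3: (-8.049,-6.343) -> (-4.502,-10.282) [heading=312, draw]
  ]
  -- iteration 3/4 --
  RT 90: heading 312 -> 222
  RT 90: heading 222 -> 132
  FD 6.1: (-4.502,-10.282) -> (-8.584,-5.749) [heading=132, draw]
  REPEAT 4 [
    -- iteration 1/4 --
    RT 6: heading 132 -> 126
    FD 5.3: (-8.584,-5.749) -> (-11.699,-1.461) [heading=126, draw]
    -- iteration 2/4 --
    RT 6: heading 126 -> 120
    FD 5.3: (-11.699,-1.461) -> (-14.349,3.129) [heading=120, draw]
    -- iteration 3/4 --
    RT 6: heading 120 -> 114
    FD 5.3: (-14.349,3.129) -> (-16.505,7.971) [heading=114, draw]
    -- iteration 4/4 --
    RT 6: heading 114 -> 108
    FD 5.3: (-16.505,7.971) -> (-18.143,13.011) [heading=108, draw]
  ]
  -- iteration 4/4 --
  RT 90: heading 108 -> 18
  RT 90: heading 18 -> 288
  FD 6.1: (-18.143,13.011) -> (-16.258,7.21) [heading=288, draw]
  REPEAT 4 [
    -- iteration 1/4 --
    RT 6: heading 288 -> 282
    FD 5.3: (-16.258,7.21) -> (-15.156,2.026) [heading=282, draw]
    -- iteration 2/4 --
    RT 6: heading 282 -> 276
    FD 5.3: (-15.156,2.026) -> (-14.602,-3.245) [heading=276, draw]
    -- iteration 3/4 --
    RT 6: heading 276 -> 270
    FD 5.3: (-14.602,-3.245) -> (-14.602,-8.545) [heading=270, draw]
    -- iteration 4/4 --
    RT 6: heading 270 -> 264
    FD 5.3: (-14.602,-8.545) -> (-15.156,-13.816) [heading=264, draw]
  ]
]
RT 90: heading 264 -> 174
Final: pos=(-15.156,-13.816), heading=174, 20 segment(s) drawn

Segment lengths:
  seg 1: (0,0) -> (-6.1,0), length = 6.1
  seg 2: (-6.1,0) -> (-11.371,0.554), length = 5.3
  seg 3: (-11.371,0.554) -> (-16.555,1.656), length = 5.3
  seg 4: (-16.555,1.656) -> (-21.596,3.294), length = 5.3
  seg 5: (-21.596,3.294) -> (-26.438,5.449), length = 5.3
  seg 6: (-26.438,5.449) -> (-20.865,2.968), length = 6.1
  seg 7: (-20.865,2.968) -> (-16.275,0.318), length = 5.3
  seg 8: (-16.275,0.318) -> (-11.987,-2.797), length = 5.3
  seg 9: (-11.987,-2.797) -> (-8.049,-6.343), length = 5.3
  seg 10: (-8.049,-6.343) -> (-4.502,-10.282), length = 5.3
  seg 11: (-4.502,-10.282) -> (-8.584,-5.749), length = 6.1
  seg 12: (-8.584,-5.749) -> (-11.699,-1.461), length = 5.3
  seg 13: (-11.699,-1.461) -> (-14.349,3.129), length = 5.3
  seg 14: (-14.349,3.129) -> (-16.505,7.971), length = 5.3
  seg 15: (-16.505,7.971) -> (-18.143,13.011), length = 5.3
  seg 16: (-18.143,13.011) -> (-16.258,7.21), length = 6.1
  seg 17: (-16.258,7.21) -> (-15.156,2.026), length = 5.3
  seg 18: (-15.156,2.026) -> (-14.602,-3.245), length = 5.3
  seg 19: (-14.602,-3.245) -> (-14.602,-8.545), length = 5.3
  seg 20: (-14.602,-8.545) -> (-15.156,-13.816), length = 5.3
Total = 109.2

Answer: 109.2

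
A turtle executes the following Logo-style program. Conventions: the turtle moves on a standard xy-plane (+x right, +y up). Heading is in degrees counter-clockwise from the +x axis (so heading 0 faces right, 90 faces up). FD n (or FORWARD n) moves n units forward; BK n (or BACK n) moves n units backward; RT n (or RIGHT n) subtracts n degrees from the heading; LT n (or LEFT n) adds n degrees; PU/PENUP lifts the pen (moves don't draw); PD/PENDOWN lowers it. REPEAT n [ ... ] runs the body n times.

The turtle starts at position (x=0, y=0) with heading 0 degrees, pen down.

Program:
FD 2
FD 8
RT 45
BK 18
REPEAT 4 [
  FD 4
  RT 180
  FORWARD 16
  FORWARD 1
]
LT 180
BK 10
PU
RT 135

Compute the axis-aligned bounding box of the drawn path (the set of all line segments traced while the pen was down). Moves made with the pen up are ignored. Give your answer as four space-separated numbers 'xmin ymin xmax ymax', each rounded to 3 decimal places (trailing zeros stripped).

Executing turtle program step by step:
Start: pos=(0,0), heading=0, pen down
FD 2: (0,0) -> (2,0) [heading=0, draw]
FD 8: (2,0) -> (10,0) [heading=0, draw]
RT 45: heading 0 -> 315
BK 18: (10,0) -> (-2.728,12.728) [heading=315, draw]
REPEAT 4 [
  -- iteration 1/4 --
  FD 4: (-2.728,12.728) -> (0.101,9.899) [heading=315, draw]
  RT 180: heading 315 -> 135
  FD 16: (0.101,9.899) -> (-11.213,21.213) [heading=135, draw]
  FD 1: (-11.213,21.213) -> (-11.92,21.92) [heading=135, draw]
  -- iteration 2/4 --
  FD 4: (-11.92,21.92) -> (-14.749,24.749) [heading=135, draw]
  RT 180: heading 135 -> 315
  FD 16: (-14.749,24.749) -> (-3.435,13.435) [heading=315, draw]
  FD 1: (-3.435,13.435) -> (-2.728,12.728) [heading=315, draw]
  -- iteration 3/4 --
  FD 4: (-2.728,12.728) -> (0.101,9.899) [heading=315, draw]
  RT 180: heading 315 -> 135
  FD 16: (0.101,9.899) -> (-11.213,21.213) [heading=135, draw]
  FD 1: (-11.213,21.213) -> (-11.92,21.92) [heading=135, draw]
  -- iteration 4/4 --
  FD 4: (-11.92,21.92) -> (-14.749,24.749) [heading=135, draw]
  RT 180: heading 135 -> 315
  FD 16: (-14.749,24.749) -> (-3.435,13.435) [heading=315, draw]
  FD 1: (-3.435,13.435) -> (-2.728,12.728) [heading=315, draw]
]
LT 180: heading 315 -> 135
BK 10: (-2.728,12.728) -> (4.343,5.657) [heading=135, draw]
PU: pen up
RT 135: heading 135 -> 0
Final: pos=(4.343,5.657), heading=0, 16 segment(s) drawn

Segment endpoints: x in {-14.749, -14.749, -11.92, -11.92, -11.213, -11.213, -3.435, -3.435, -2.728, -2.728, 0, 0.101, 0.101, 2, 4.343, 10}, y in {0, 5.657, 9.899, 9.899, 12.728, 12.728, 13.435, 21.213, 21.213, 21.92, 21.92, 24.749, 24.749}
xmin=-14.749, ymin=0, xmax=10, ymax=24.749

Answer: -14.749 0 10 24.749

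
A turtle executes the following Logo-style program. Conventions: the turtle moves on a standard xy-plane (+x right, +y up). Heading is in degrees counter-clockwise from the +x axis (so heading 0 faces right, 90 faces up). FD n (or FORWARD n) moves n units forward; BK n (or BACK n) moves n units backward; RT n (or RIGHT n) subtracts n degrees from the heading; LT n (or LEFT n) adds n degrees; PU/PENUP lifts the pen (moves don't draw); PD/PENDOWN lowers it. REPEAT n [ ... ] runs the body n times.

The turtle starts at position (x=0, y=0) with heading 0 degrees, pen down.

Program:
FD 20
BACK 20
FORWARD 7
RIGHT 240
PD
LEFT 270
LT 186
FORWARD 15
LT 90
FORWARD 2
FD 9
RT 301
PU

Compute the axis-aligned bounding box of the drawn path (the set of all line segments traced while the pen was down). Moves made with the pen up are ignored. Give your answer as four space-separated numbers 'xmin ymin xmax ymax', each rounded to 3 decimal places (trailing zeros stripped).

Executing turtle program step by step:
Start: pos=(0,0), heading=0, pen down
FD 20: (0,0) -> (20,0) [heading=0, draw]
BK 20: (20,0) -> (0,0) [heading=0, draw]
FD 7: (0,0) -> (7,0) [heading=0, draw]
RT 240: heading 0 -> 120
PD: pen down
LT 270: heading 120 -> 30
LT 186: heading 30 -> 216
FD 15: (7,0) -> (-5.135,-8.817) [heading=216, draw]
LT 90: heading 216 -> 306
FD 2: (-5.135,-8.817) -> (-3.96,-10.435) [heading=306, draw]
FD 9: (-3.96,-10.435) -> (1.33,-17.716) [heading=306, draw]
RT 301: heading 306 -> 5
PU: pen up
Final: pos=(1.33,-17.716), heading=5, 6 segment(s) drawn

Segment endpoints: x in {-5.135, -3.96, 0, 1.33, 7, 20}, y in {-17.716, -10.435, -8.817, 0}
xmin=-5.135, ymin=-17.716, xmax=20, ymax=0

Answer: -5.135 -17.716 20 0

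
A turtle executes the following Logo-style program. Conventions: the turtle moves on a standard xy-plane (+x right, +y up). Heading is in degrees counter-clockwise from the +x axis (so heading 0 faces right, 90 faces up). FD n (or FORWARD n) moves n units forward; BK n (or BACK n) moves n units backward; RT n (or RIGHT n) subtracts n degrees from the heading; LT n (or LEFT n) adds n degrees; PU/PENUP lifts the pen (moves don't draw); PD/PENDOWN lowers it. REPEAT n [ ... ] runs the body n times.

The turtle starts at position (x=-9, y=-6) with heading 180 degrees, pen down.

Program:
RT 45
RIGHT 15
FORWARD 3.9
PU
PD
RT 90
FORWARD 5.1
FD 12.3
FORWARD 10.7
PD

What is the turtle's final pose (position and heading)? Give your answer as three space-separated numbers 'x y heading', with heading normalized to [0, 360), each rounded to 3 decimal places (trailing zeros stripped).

Executing turtle program step by step:
Start: pos=(-9,-6), heading=180, pen down
RT 45: heading 180 -> 135
RT 15: heading 135 -> 120
FD 3.9: (-9,-6) -> (-10.95,-2.623) [heading=120, draw]
PU: pen up
PD: pen down
RT 90: heading 120 -> 30
FD 5.1: (-10.95,-2.623) -> (-6.533,-0.073) [heading=30, draw]
FD 12.3: (-6.533,-0.073) -> (4.119,6.077) [heading=30, draw]
FD 10.7: (4.119,6.077) -> (13.385,11.427) [heading=30, draw]
PD: pen down
Final: pos=(13.385,11.427), heading=30, 4 segment(s) drawn

Answer: 13.385 11.427 30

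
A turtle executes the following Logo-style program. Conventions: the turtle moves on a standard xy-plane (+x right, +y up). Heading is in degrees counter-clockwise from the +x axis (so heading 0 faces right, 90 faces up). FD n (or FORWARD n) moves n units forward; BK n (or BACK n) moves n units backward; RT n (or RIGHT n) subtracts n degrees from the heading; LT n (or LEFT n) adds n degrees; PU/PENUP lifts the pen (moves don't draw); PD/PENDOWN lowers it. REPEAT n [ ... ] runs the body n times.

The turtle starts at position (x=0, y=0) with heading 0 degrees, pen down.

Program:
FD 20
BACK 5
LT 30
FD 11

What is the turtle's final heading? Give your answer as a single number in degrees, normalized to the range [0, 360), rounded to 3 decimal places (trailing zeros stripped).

Executing turtle program step by step:
Start: pos=(0,0), heading=0, pen down
FD 20: (0,0) -> (20,0) [heading=0, draw]
BK 5: (20,0) -> (15,0) [heading=0, draw]
LT 30: heading 0 -> 30
FD 11: (15,0) -> (24.526,5.5) [heading=30, draw]
Final: pos=(24.526,5.5), heading=30, 3 segment(s) drawn

Answer: 30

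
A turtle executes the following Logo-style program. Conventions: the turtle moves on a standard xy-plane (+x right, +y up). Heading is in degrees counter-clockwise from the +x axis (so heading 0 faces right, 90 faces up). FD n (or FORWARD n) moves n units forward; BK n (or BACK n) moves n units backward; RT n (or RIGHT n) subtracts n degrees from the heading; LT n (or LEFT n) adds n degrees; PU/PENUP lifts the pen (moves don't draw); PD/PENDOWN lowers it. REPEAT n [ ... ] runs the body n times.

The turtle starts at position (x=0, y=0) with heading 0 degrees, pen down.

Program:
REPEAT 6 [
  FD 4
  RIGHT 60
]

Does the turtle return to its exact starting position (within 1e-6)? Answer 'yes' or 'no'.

Answer: yes

Derivation:
Executing turtle program step by step:
Start: pos=(0,0), heading=0, pen down
REPEAT 6 [
  -- iteration 1/6 --
  FD 4: (0,0) -> (4,0) [heading=0, draw]
  RT 60: heading 0 -> 300
  -- iteration 2/6 --
  FD 4: (4,0) -> (6,-3.464) [heading=300, draw]
  RT 60: heading 300 -> 240
  -- iteration 3/6 --
  FD 4: (6,-3.464) -> (4,-6.928) [heading=240, draw]
  RT 60: heading 240 -> 180
  -- iteration 4/6 --
  FD 4: (4,-6.928) -> (0,-6.928) [heading=180, draw]
  RT 60: heading 180 -> 120
  -- iteration 5/6 --
  FD 4: (0,-6.928) -> (-2,-3.464) [heading=120, draw]
  RT 60: heading 120 -> 60
  -- iteration 6/6 --
  FD 4: (-2,-3.464) -> (0,0) [heading=60, draw]
  RT 60: heading 60 -> 0
]
Final: pos=(0,0), heading=0, 6 segment(s) drawn

Start position: (0, 0)
Final position: (0, 0)
Distance = 0; < 1e-6 -> CLOSED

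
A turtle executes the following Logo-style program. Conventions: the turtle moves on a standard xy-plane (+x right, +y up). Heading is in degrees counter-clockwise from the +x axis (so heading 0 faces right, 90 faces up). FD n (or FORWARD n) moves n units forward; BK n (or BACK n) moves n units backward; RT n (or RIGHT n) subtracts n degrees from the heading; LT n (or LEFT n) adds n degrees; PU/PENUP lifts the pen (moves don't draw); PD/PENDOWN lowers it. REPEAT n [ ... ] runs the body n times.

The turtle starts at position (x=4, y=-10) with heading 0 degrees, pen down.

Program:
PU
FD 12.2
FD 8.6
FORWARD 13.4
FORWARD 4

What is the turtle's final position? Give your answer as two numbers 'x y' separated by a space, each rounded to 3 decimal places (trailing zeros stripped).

Answer: 42.2 -10

Derivation:
Executing turtle program step by step:
Start: pos=(4,-10), heading=0, pen down
PU: pen up
FD 12.2: (4,-10) -> (16.2,-10) [heading=0, move]
FD 8.6: (16.2,-10) -> (24.8,-10) [heading=0, move]
FD 13.4: (24.8,-10) -> (38.2,-10) [heading=0, move]
FD 4: (38.2,-10) -> (42.2,-10) [heading=0, move]
Final: pos=(42.2,-10), heading=0, 0 segment(s) drawn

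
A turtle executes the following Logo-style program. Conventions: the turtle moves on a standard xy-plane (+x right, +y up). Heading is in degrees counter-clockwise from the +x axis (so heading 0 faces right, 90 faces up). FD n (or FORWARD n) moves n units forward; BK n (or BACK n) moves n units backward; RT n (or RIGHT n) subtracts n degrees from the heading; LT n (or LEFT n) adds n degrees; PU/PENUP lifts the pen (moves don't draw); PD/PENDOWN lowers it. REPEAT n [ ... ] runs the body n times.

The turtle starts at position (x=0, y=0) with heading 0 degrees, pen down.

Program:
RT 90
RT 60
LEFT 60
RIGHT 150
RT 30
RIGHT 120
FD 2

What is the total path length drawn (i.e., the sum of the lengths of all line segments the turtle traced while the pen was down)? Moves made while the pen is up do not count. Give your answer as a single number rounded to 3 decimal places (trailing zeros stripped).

Answer: 2

Derivation:
Executing turtle program step by step:
Start: pos=(0,0), heading=0, pen down
RT 90: heading 0 -> 270
RT 60: heading 270 -> 210
LT 60: heading 210 -> 270
RT 150: heading 270 -> 120
RT 30: heading 120 -> 90
RT 120: heading 90 -> 330
FD 2: (0,0) -> (1.732,-1) [heading=330, draw]
Final: pos=(1.732,-1), heading=330, 1 segment(s) drawn

Segment lengths:
  seg 1: (0,0) -> (1.732,-1), length = 2
Total = 2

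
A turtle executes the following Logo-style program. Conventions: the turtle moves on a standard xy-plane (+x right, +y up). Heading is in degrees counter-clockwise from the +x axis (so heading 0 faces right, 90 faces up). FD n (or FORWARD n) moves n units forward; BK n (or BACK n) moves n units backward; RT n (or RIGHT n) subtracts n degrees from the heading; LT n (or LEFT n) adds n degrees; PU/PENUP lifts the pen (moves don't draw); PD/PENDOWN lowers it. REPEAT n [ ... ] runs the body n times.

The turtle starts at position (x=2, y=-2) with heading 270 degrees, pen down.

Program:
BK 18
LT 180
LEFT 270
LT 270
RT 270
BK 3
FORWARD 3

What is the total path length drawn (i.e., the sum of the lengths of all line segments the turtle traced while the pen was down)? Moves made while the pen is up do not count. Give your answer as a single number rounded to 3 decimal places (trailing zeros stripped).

Answer: 24

Derivation:
Executing turtle program step by step:
Start: pos=(2,-2), heading=270, pen down
BK 18: (2,-2) -> (2,16) [heading=270, draw]
LT 180: heading 270 -> 90
LT 270: heading 90 -> 0
LT 270: heading 0 -> 270
RT 270: heading 270 -> 0
BK 3: (2,16) -> (-1,16) [heading=0, draw]
FD 3: (-1,16) -> (2,16) [heading=0, draw]
Final: pos=(2,16), heading=0, 3 segment(s) drawn

Segment lengths:
  seg 1: (2,-2) -> (2,16), length = 18
  seg 2: (2,16) -> (-1,16), length = 3
  seg 3: (-1,16) -> (2,16), length = 3
Total = 24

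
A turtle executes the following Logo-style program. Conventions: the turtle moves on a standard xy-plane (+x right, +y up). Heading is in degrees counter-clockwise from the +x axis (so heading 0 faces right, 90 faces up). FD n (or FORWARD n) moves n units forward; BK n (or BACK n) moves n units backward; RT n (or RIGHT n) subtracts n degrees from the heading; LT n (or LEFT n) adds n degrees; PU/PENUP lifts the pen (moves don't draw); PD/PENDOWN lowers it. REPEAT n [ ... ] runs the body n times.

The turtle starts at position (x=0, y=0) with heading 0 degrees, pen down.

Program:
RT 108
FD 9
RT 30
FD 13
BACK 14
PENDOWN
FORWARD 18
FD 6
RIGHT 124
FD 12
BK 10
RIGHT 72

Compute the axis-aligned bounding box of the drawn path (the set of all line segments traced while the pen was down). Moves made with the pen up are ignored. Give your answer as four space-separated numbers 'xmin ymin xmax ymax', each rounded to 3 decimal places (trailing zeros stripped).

Answer: -21.544 -23.95 0 0

Derivation:
Executing turtle program step by step:
Start: pos=(0,0), heading=0, pen down
RT 108: heading 0 -> 252
FD 9: (0,0) -> (-2.781,-8.56) [heading=252, draw]
RT 30: heading 252 -> 222
FD 13: (-2.781,-8.56) -> (-12.442,-17.258) [heading=222, draw]
BK 14: (-12.442,-17.258) -> (-2.038,-7.89) [heading=222, draw]
PD: pen down
FD 18: (-2.038,-7.89) -> (-15.415,-19.935) [heading=222, draw]
FD 6: (-15.415,-19.935) -> (-19.873,-23.95) [heading=222, draw]
RT 124: heading 222 -> 98
FD 12: (-19.873,-23.95) -> (-21.544,-12.066) [heading=98, draw]
BK 10: (-21.544,-12.066) -> (-20.152,-21.969) [heading=98, draw]
RT 72: heading 98 -> 26
Final: pos=(-20.152,-21.969), heading=26, 7 segment(s) drawn

Segment endpoints: x in {-21.544, -20.152, -19.873, -15.415, -12.442, -2.781, -2.038, 0}, y in {-23.95, -21.969, -19.935, -17.258, -12.066, -8.56, -7.89, 0}
xmin=-21.544, ymin=-23.95, xmax=0, ymax=0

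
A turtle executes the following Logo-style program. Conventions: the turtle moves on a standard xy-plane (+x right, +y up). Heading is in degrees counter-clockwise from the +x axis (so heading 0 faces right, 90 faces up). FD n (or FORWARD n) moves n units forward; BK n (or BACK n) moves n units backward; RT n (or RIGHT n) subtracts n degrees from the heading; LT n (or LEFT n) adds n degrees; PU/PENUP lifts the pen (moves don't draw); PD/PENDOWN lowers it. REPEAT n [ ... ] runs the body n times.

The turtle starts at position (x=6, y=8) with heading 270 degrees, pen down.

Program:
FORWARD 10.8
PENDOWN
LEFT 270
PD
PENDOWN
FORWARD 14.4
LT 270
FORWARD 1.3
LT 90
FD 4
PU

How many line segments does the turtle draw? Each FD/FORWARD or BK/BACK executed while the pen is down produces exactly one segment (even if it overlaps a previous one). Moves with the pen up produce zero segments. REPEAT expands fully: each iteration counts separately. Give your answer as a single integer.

Executing turtle program step by step:
Start: pos=(6,8), heading=270, pen down
FD 10.8: (6,8) -> (6,-2.8) [heading=270, draw]
PD: pen down
LT 270: heading 270 -> 180
PD: pen down
PD: pen down
FD 14.4: (6,-2.8) -> (-8.4,-2.8) [heading=180, draw]
LT 270: heading 180 -> 90
FD 1.3: (-8.4,-2.8) -> (-8.4,-1.5) [heading=90, draw]
LT 90: heading 90 -> 180
FD 4: (-8.4,-1.5) -> (-12.4,-1.5) [heading=180, draw]
PU: pen up
Final: pos=(-12.4,-1.5), heading=180, 4 segment(s) drawn
Segments drawn: 4

Answer: 4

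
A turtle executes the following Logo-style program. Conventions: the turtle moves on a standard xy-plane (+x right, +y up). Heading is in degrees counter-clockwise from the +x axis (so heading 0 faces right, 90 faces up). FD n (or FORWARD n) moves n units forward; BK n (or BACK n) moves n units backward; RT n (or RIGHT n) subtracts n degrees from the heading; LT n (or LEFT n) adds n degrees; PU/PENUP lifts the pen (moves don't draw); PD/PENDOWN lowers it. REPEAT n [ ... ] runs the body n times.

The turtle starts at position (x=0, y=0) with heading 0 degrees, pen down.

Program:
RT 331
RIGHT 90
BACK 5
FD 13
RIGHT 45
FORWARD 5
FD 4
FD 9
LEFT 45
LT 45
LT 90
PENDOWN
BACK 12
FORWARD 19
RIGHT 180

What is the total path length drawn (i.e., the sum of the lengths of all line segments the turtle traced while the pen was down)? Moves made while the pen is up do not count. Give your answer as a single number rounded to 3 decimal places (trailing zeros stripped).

Executing turtle program step by step:
Start: pos=(0,0), heading=0, pen down
RT 331: heading 0 -> 29
RT 90: heading 29 -> 299
BK 5: (0,0) -> (-2.424,4.373) [heading=299, draw]
FD 13: (-2.424,4.373) -> (3.878,-6.997) [heading=299, draw]
RT 45: heading 299 -> 254
FD 5: (3.878,-6.997) -> (2.5,-11.803) [heading=254, draw]
FD 4: (2.5,-11.803) -> (1.398,-15.648) [heading=254, draw]
FD 9: (1.398,-15.648) -> (-1.083,-24.3) [heading=254, draw]
LT 45: heading 254 -> 299
LT 45: heading 299 -> 344
LT 90: heading 344 -> 74
PD: pen down
BK 12: (-1.083,-24.3) -> (-4.391,-35.835) [heading=74, draw]
FD 19: (-4.391,-35.835) -> (0.846,-17.571) [heading=74, draw]
RT 180: heading 74 -> 254
Final: pos=(0.846,-17.571), heading=254, 7 segment(s) drawn

Segment lengths:
  seg 1: (0,0) -> (-2.424,4.373), length = 5
  seg 2: (-2.424,4.373) -> (3.878,-6.997), length = 13
  seg 3: (3.878,-6.997) -> (2.5,-11.803), length = 5
  seg 4: (2.5,-11.803) -> (1.398,-15.648), length = 4
  seg 5: (1.398,-15.648) -> (-1.083,-24.3), length = 9
  seg 6: (-1.083,-24.3) -> (-4.391,-35.835), length = 12
  seg 7: (-4.391,-35.835) -> (0.846,-17.571), length = 19
Total = 67

Answer: 67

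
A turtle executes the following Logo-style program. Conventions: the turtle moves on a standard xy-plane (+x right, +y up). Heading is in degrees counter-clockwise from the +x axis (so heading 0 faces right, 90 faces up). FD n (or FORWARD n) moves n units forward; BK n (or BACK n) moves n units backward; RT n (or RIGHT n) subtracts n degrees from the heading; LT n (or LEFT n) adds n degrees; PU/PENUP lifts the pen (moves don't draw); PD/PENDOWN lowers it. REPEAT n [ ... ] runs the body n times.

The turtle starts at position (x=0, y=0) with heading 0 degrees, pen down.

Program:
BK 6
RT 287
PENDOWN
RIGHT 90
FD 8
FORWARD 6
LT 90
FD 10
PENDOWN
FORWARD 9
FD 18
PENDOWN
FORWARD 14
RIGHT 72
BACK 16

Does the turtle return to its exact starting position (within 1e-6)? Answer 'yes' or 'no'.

Executing turtle program step by step:
Start: pos=(0,0), heading=0, pen down
BK 6: (0,0) -> (-6,0) [heading=0, draw]
RT 287: heading 0 -> 73
PD: pen down
RT 90: heading 73 -> 343
FD 8: (-6,0) -> (1.65,-2.339) [heading=343, draw]
FD 6: (1.65,-2.339) -> (7.388,-4.093) [heading=343, draw]
LT 90: heading 343 -> 73
FD 10: (7.388,-4.093) -> (10.312,5.47) [heading=73, draw]
PD: pen down
FD 9: (10.312,5.47) -> (12.943,14.077) [heading=73, draw]
FD 18: (12.943,14.077) -> (18.206,31.29) [heading=73, draw]
PD: pen down
FD 14: (18.206,31.29) -> (22.299,44.678) [heading=73, draw]
RT 72: heading 73 -> 1
BK 16: (22.299,44.678) -> (6.302,44.399) [heading=1, draw]
Final: pos=(6.302,44.399), heading=1, 8 segment(s) drawn

Start position: (0, 0)
Final position: (6.302, 44.399)
Distance = 44.844; >= 1e-6 -> NOT closed

Answer: no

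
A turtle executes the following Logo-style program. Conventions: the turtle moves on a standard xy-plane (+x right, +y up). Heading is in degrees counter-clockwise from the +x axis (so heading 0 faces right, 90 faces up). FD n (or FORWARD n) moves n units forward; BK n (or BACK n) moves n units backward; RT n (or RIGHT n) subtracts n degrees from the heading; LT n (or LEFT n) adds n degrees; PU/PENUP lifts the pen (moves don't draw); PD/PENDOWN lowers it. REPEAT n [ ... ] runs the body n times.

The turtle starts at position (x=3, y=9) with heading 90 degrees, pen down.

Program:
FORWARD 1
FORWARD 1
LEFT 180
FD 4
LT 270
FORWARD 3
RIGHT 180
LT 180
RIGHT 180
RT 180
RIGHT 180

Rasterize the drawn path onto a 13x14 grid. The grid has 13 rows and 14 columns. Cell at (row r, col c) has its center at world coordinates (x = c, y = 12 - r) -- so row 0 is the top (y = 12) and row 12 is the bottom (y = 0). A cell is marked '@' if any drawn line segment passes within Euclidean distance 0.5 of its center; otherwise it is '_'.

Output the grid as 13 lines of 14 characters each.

Answer: ______________
___@__________
___@__________
___@__________
___@__________
@@@@__________
______________
______________
______________
______________
______________
______________
______________

Derivation:
Segment 0: (3,9) -> (3,10)
Segment 1: (3,10) -> (3,11)
Segment 2: (3,11) -> (3,7)
Segment 3: (3,7) -> (-0,7)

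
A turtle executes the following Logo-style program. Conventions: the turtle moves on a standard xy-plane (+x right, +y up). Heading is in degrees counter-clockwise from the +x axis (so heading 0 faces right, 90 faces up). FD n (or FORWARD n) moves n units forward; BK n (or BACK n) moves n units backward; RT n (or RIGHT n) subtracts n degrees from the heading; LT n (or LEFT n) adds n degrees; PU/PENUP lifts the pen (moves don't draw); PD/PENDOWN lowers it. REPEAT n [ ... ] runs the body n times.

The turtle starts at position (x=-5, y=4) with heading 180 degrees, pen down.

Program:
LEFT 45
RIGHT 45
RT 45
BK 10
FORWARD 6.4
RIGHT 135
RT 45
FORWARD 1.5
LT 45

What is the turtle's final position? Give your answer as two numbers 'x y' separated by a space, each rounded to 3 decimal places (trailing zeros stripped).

Executing turtle program step by step:
Start: pos=(-5,4), heading=180, pen down
LT 45: heading 180 -> 225
RT 45: heading 225 -> 180
RT 45: heading 180 -> 135
BK 10: (-5,4) -> (2.071,-3.071) [heading=135, draw]
FD 6.4: (2.071,-3.071) -> (-2.454,1.454) [heading=135, draw]
RT 135: heading 135 -> 0
RT 45: heading 0 -> 315
FD 1.5: (-2.454,1.454) -> (-1.394,0.394) [heading=315, draw]
LT 45: heading 315 -> 0
Final: pos=(-1.394,0.394), heading=0, 3 segment(s) drawn

Answer: -1.394 0.394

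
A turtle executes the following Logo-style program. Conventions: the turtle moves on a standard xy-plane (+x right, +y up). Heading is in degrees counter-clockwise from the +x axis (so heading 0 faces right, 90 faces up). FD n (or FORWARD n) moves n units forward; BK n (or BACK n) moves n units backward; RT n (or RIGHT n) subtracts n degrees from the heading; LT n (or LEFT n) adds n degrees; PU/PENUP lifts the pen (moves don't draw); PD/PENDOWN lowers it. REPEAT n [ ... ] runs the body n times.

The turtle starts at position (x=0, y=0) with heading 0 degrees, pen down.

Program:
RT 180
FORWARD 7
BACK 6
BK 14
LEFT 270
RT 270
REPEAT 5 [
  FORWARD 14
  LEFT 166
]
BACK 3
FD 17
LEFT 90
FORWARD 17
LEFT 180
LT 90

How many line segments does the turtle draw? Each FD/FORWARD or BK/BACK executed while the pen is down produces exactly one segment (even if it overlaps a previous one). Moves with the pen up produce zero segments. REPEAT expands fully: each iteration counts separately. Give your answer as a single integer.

Answer: 11

Derivation:
Executing turtle program step by step:
Start: pos=(0,0), heading=0, pen down
RT 180: heading 0 -> 180
FD 7: (0,0) -> (-7,0) [heading=180, draw]
BK 6: (-7,0) -> (-1,0) [heading=180, draw]
BK 14: (-1,0) -> (13,0) [heading=180, draw]
LT 270: heading 180 -> 90
RT 270: heading 90 -> 180
REPEAT 5 [
  -- iteration 1/5 --
  FD 14: (13,0) -> (-1,0) [heading=180, draw]
  LT 166: heading 180 -> 346
  -- iteration 2/5 --
  FD 14: (-1,0) -> (12.584,-3.387) [heading=346, draw]
  LT 166: heading 346 -> 152
  -- iteration 3/5 --
  FD 14: (12.584,-3.387) -> (0.223,3.186) [heading=152, draw]
  LT 166: heading 152 -> 318
  -- iteration 4/5 --
  FD 14: (0.223,3.186) -> (10.627,-6.182) [heading=318, draw]
  LT 166: heading 318 -> 124
  -- iteration 5/5 --
  FD 14: (10.627,-6.182) -> (2.798,5.424) [heading=124, draw]
  LT 166: heading 124 -> 290
]
BK 3: (2.798,5.424) -> (1.772,8.243) [heading=290, draw]
FD 17: (1.772,8.243) -> (7.586,-7.731) [heading=290, draw]
LT 90: heading 290 -> 20
FD 17: (7.586,-7.731) -> (23.561,-1.917) [heading=20, draw]
LT 180: heading 20 -> 200
LT 90: heading 200 -> 290
Final: pos=(23.561,-1.917), heading=290, 11 segment(s) drawn
Segments drawn: 11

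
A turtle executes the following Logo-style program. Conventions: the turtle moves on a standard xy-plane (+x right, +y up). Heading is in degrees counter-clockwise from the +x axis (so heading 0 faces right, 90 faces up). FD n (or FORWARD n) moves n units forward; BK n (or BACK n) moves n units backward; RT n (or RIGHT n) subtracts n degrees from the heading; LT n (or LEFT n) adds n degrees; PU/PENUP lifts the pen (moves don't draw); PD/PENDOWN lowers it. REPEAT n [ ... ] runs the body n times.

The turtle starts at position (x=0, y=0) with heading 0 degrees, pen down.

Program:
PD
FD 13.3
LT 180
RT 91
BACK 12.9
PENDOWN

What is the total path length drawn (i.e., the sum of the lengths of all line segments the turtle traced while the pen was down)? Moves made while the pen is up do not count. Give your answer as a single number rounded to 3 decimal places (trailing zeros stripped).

Executing turtle program step by step:
Start: pos=(0,0), heading=0, pen down
PD: pen down
FD 13.3: (0,0) -> (13.3,0) [heading=0, draw]
LT 180: heading 0 -> 180
RT 91: heading 180 -> 89
BK 12.9: (13.3,0) -> (13.075,-12.898) [heading=89, draw]
PD: pen down
Final: pos=(13.075,-12.898), heading=89, 2 segment(s) drawn

Segment lengths:
  seg 1: (0,0) -> (13.3,0), length = 13.3
  seg 2: (13.3,0) -> (13.075,-12.898), length = 12.9
Total = 26.2

Answer: 26.2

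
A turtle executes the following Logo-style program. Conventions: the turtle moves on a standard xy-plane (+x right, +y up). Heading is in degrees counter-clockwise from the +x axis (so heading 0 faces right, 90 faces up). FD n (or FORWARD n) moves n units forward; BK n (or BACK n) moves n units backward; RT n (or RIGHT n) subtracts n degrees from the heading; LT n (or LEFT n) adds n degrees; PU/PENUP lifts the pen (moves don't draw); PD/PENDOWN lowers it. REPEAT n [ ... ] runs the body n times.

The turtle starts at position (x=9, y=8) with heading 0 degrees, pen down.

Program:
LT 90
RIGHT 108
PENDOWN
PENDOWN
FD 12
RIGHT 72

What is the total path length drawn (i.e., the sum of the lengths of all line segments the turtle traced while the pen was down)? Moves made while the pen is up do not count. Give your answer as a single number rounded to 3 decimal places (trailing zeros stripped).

Executing turtle program step by step:
Start: pos=(9,8), heading=0, pen down
LT 90: heading 0 -> 90
RT 108: heading 90 -> 342
PD: pen down
PD: pen down
FD 12: (9,8) -> (20.413,4.292) [heading=342, draw]
RT 72: heading 342 -> 270
Final: pos=(20.413,4.292), heading=270, 1 segment(s) drawn

Segment lengths:
  seg 1: (9,8) -> (20.413,4.292), length = 12
Total = 12

Answer: 12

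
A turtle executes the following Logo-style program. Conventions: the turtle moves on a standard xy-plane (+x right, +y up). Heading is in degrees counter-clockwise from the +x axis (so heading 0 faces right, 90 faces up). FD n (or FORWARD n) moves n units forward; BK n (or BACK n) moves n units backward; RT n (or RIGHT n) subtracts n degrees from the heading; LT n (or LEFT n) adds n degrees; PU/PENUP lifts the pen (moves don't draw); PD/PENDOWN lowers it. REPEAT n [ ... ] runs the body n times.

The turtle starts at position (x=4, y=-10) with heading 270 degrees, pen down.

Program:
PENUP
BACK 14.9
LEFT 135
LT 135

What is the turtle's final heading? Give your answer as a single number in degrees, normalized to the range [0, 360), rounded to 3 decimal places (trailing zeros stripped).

Executing turtle program step by step:
Start: pos=(4,-10), heading=270, pen down
PU: pen up
BK 14.9: (4,-10) -> (4,4.9) [heading=270, move]
LT 135: heading 270 -> 45
LT 135: heading 45 -> 180
Final: pos=(4,4.9), heading=180, 0 segment(s) drawn

Answer: 180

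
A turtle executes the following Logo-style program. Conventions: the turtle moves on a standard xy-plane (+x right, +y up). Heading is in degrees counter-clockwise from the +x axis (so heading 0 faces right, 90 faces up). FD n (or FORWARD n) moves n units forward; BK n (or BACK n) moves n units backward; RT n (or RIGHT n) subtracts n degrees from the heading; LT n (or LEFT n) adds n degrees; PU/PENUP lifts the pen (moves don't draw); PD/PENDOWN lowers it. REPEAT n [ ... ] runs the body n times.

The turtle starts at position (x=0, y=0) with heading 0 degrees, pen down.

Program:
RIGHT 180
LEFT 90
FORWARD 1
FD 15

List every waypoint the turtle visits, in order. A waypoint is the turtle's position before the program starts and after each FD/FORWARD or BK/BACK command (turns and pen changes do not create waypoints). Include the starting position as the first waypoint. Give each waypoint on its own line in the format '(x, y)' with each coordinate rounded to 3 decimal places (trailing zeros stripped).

Executing turtle program step by step:
Start: pos=(0,0), heading=0, pen down
RT 180: heading 0 -> 180
LT 90: heading 180 -> 270
FD 1: (0,0) -> (0,-1) [heading=270, draw]
FD 15: (0,-1) -> (0,-16) [heading=270, draw]
Final: pos=(0,-16), heading=270, 2 segment(s) drawn
Waypoints (3 total):
(0, 0)
(0, -1)
(0, -16)

Answer: (0, 0)
(0, -1)
(0, -16)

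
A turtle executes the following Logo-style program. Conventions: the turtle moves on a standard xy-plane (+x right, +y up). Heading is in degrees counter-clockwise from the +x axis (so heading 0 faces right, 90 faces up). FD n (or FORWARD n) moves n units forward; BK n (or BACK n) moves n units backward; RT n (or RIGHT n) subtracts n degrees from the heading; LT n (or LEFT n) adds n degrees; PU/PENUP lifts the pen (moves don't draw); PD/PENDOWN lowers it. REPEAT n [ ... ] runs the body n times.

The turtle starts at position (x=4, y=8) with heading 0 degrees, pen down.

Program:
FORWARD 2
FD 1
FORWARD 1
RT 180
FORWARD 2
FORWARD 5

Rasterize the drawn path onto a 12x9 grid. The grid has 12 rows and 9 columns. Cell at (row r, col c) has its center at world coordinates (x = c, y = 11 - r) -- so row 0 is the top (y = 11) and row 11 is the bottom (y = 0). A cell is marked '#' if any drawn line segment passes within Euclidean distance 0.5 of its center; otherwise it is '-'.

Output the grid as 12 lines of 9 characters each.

Segment 0: (4,8) -> (6,8)
Segment 1: (6,8) -> (7,8)
Segment 2: (7,8) -> (8,8)
Segment 3: (8,8) -> (6,8)
Segment 4: (6,8) -> (1,8)

Answer: ---------
---------
---------
-########
---------
---------
---------
---------
---------
---------
---------
---------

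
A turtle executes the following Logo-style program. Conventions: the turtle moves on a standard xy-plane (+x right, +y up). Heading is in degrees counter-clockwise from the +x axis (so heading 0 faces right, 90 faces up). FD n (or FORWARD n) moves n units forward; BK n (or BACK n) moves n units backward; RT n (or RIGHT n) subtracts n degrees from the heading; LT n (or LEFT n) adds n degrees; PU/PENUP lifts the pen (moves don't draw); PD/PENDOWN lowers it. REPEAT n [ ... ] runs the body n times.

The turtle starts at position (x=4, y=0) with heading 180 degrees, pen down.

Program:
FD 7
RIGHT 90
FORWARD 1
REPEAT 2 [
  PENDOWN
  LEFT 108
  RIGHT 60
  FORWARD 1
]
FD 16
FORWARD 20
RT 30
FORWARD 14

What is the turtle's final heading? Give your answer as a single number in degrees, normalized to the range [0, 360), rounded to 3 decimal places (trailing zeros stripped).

Answer: 156

Derivation:
Executing turtle program step by step:
Start: pos=(4,0), heading=180, pen down
FD 7: (4,0) -> (-3,0) [heading=180, draw]
RT 90: heading 180 -> 90
FD 1: (-3,0) -> (-3,1) [heading=90, draw]
REPEAT 2 [
  -- iteration 1/2 --
  PD: pen down
  LT 108: heading 90 -> 198
  RT 60: heading 198 -> 138
  FD 1: (-3,1) -> (-3.743,1.669) [heading=138, draw]
  -- iteration 2/2 --
  PD: pen down
  LT 108: heading 138 -> 246
  RT 60: heading 246 -> 186
  FD 1: (-3.743,1.669) -> (-4.738,1.565) [heading=186, draw]
]
FD 16: (-4.738,1.565) -> (-20.65,-0.108) [heading=186, draw]
FD 20: (-20.65,-0.108) -> (-40.54,-2.198) [heading=186, draw]
RT 30: heading 186 -> 156
FD 14: (-40.54,-2.198) -> (-53.33,3.496) [heading=156, draw]
Final: pos=(-53.33,3.496), heading=156, 7 segment(s) drawn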